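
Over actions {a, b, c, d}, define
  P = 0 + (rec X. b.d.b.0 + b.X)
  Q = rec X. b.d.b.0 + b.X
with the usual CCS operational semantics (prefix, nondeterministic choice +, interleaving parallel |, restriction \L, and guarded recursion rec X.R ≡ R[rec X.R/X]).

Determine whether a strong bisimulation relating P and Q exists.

bisimilar

LTS(P): 5 reachable states
  m0 = 0 + (rec X. b.d.b.0 + b.X) :: -b-> m1, -b-> m2
  m1 = d.b.0 :: -d-> m3
  m2 = rec X. b.d.b.0 + b.X :: -b-> m1, -b-> m2
  m3 = b.0 :: -b-> m4
  m4 = 0 :: (no moves)
LTS(Q): 4 reachable states
  n0 = rec X. b.d.b.0 + b.X :: -b-> n0, -b-> n1
  n1 = d.b.0 :: -d-> n2
  n2 = b.0 :: -b-> n3
  n3 = 0 :: (no moves)
Partition-refinement fixed point:
  B0 = {m0, m2, n0}
  B1 = {m1, n1}
  B2 = {m3, n2}
  B3 = {m4, n3}
m0 ∈ B0, n0 ∈ B0 → same block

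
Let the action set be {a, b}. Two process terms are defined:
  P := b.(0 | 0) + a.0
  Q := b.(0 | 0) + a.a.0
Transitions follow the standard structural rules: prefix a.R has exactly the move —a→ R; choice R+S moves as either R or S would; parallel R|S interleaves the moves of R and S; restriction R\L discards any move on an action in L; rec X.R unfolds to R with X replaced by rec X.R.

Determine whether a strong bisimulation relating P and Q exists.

P's transition system — 3 states:
  m0 = b.(0 | 0) + a.0 :: -a-> m1, -b-> m2
  m1 = 0 :: stopped
  m2 = 0 | 0 :: stopped
Q's transition system — 4 states:
  n0 = b.(0 | 0) + a.a.0 :: -a-> n1, -b-> n2
  n1 = a.0 :: -a-> n3
  n2 = 0 | 0 :: stopped
  n3 = 0 :: stopped
Bisimilarity quotient blocks:
  B0 = {m0}
  B1 = {m1, m2, n2, n3}
  B2 = {n0}
  B3 = {n1}
m0 ∈ B0, n0 ∈ B2 → different blocks

not bisimilar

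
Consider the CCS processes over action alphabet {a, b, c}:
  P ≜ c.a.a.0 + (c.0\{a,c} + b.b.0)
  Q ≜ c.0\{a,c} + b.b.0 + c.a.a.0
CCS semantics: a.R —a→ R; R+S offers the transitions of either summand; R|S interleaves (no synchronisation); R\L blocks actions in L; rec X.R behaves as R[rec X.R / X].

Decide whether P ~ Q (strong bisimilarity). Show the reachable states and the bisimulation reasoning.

LTS(P): 6 reachable states
  s0 = c.a.a.0 + (c.0\{a,c} + b.b.0) ⊢ ··b··> s1, ··c··> s2, ··c··> s3
  s1 = b.0 ⊢ ··b··> s4
  s2 = 0\{a,c} ⊢ (no moves)
  s3 = a.a.0 ⊢ ··a··> s5
  s4 = 0 ⊢ (no moves)
  s5 = a.0 ⊢ ··a··> s4
LTS(Q): 6 reachable states
  t0 = c.0\{a,c} + b.b.0 + c.a.a.0 ⊢ ··b··> t1, ··c··> t2, ··c··> t3
  t1 = b.0 ⊢ ··b··> t4
  t2 = 0\{a,c} ⊢ (no moves)
  t3 = a.a.0 ⊢ ··a··> t5
  t4 = 0 ⊢ (no moves)
  t5 = a.0 ⊢ ··a··> t4
Partition-refinement fixed point:
  B0 = {s0, t0}
  B1 = {s3, t3}
  B2 = {s5, t5}
  B3 = {s2, s4, t2, t4}
  B4 = {s1, t1}
s0 ∈ B0, t0 ∈ B0 → same block

bisimilar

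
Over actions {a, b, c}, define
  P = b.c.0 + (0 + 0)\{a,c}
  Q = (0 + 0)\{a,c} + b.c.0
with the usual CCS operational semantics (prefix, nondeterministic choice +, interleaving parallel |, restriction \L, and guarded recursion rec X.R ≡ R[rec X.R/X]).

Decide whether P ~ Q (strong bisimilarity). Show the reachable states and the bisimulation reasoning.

bisimilar

LTS(P): 3 reachable states
  u0 = b.c.0 + (0 + 0)\{a,c} :: --b--▸ u1
  u1 = c.0 :: --c--▸ u2
  u2 = 0 :: ·
LTS(Q): 3 reachable states
  v0 = (0 + 0)\{a,c} + b.c.0 :: --b--▸ v1
  v1 = c.0 :: --c--▸ v2
  v2 = 0 :: ·
Partition-refinement fixed point:
  B0 = {u0, v0}
  B1 = {u1, v1}
  B2 = {u2, v2}
u0 ∈ B0, v0 ∈ B0 → same block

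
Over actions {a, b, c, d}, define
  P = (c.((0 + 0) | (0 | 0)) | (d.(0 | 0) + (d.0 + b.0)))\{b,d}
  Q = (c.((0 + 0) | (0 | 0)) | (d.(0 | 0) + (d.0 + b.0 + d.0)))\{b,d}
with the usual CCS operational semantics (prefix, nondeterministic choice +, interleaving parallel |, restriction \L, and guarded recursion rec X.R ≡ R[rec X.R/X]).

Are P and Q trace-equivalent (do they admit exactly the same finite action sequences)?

trace-equivalent

Reachable graph of P (2 states):
  s0 = (c.((0 + 0) | (0 | 0)) | (d.(0 | 0) + (d.0 + b.0)))\{b,d} :: —c→ s1
  s1 = ((0 + 0) | (0 | 0) | (d.(0 | 0) + (d.0 + b.0)))\{b,d} :: deadlocked
Reachable graph of Q (2 states):
  t0 = (c.((0 + 0) | (0 | 0)) | (d.(0 | 0) + (d.0 + b.0 + d.0)))\{b,d} :: —c→ t1
  t1 = ((0 + 0) | (0 | 0) | (d.(0 | 0) + (d.0 + b.0 + d.0)))\{b,d} :: deadlocked
Coarsest stable partition (strong bisimilarity classes):
  B0 = {s0, t0}
  B1 = {s1, t1}
s0 ∈ B0, t0 ∈ B0 → same block
Bisimilar ⇒ trace-equivalent.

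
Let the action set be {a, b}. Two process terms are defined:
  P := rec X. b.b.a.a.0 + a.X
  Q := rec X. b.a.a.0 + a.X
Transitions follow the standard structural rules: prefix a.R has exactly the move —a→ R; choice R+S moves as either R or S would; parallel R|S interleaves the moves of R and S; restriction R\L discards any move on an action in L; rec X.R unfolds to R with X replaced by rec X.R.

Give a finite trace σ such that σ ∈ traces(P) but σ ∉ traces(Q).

bb

Reachable graph of P (5 states):
  u0 = rec X. b.b.a.a.0 + a.X :: —a→ u0, —b→ u1
  u1 = b.a.a.0 :: —b→ u2
  u2 = a.a.0 :: —a→ u3
  u3 = a.0 :: —a→ u4
  u4 = 0 :: ·
Reachable graph of Q (4 states):
  v0 = rec X. b.a.a.0 + a.X :: —a→ v0, —b→ v1
  v1 = a.a.0 :: —a→ v2
  v2 = a.0 :: —a→ v3
  v3 = 0 :: ·
Executing bb from P (initial set {u0}):
  after b @ step 1: {u1}
  after b @ step 2: {u2}
  P completes σ.
Executing bb from Q (initial set {v0}):
  after b @ step 1: {v1}
  after b @ step 2: ∅  — Q cannot continue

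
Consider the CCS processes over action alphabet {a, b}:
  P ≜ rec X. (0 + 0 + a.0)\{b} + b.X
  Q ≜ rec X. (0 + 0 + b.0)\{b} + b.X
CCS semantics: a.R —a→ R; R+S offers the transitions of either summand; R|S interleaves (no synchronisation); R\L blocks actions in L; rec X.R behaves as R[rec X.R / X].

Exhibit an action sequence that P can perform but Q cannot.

LTS(P): 2 reachable states
  m0 = rec X. (0 + 0 + a.0)\{b} + b.X has moves —a→ m1, —b→ m0
  m1 = 0\{b} has moves (no moves)
LTS(Q): 1 reachable states
  n0 = rec X. (0 + 0 + b.0)\{b} + b.X has moves —b→ n0
Executing a from P (initial set {m0}):
  step 1 (a): {m1}
  P completes σ.
Executing a from Q (initial set {n0}):
  step 1 (a): ∅ (Q stuck)

a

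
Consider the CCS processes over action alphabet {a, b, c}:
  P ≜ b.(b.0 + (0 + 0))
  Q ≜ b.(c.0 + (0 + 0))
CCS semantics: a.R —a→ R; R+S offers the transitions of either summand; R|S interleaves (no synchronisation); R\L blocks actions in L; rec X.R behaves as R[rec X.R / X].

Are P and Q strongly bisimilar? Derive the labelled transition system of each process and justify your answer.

Reachable graph of P (3 states):
  u0 = b.(b.0 + (0 + 0)) → —b→ u1
  u1 = b.0 + (0 + 0) → —b→ u2
  u2 = 0 → deadlocked
Reachable graph of Q (3 states):
  v0 = b.(c.0 + (0 + 0)) → —b→ v1
  v1 = c.0 + (0 + 0) → —c→ v2
  v2 = 0 → deadlocked
Coarsest stable partition (strong bisimilarity classes):
  B0 = {u0}
  B1 = {u1}
  B2 = {u2, v2}
  B3 = {v0}
  B4 = {v1}
u0 ∈ B0, v0 ∈ B3 → different blocks

not bisimilar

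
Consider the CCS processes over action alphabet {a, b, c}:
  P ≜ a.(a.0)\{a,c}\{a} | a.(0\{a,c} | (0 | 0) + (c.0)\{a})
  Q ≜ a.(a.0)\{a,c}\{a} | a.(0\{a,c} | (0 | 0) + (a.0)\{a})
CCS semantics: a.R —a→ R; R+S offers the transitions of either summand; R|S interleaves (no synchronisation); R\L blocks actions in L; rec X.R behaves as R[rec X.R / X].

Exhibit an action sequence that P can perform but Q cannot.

LTS(P): 6 reachable states
  p0 = a.(a.0)\{a,c}\{a} | a.(0\{a,c} | (0 | 0) + (c.0)\{a}) ⊢ ··a··> p1, ··a··> p2
  p1 = (a.0)\{a,c}\{a} | a.(0\{a,c} | (0 | 0) + (c.0)\{a}) ⊢ ··a··> p3
  p2 = a.(a.0)\{a,c}\{a} | (0\{a,c} | (0 | 0) + (c.0)\{a}) ⊢ ··a··> p3, ··c··> p4
  p3 = (a.0)\{a,c}\{a} | (0\{a,c} | (0 | 0) + (c.0)\{a}) ⊢ ··c··> p5
  p4 = a.(a.0)\{a,c}\{a} | 0\{a} ⊢ ··a··> p5
  p5 = (a.0)\{a,c}\{a} | 0\{a} ⊢ stopped
LTS(Q): 4 reachable states
  q0 = a.(a.0)\{a,c}\{a} | a.(0\{a,c} | (0 | 0) + (a.0)\{a}) ⊢ ··a··> q1, ··a··> q2
  q1 = (a.0)\{a,c}\{a} | a.(0\{a,c} | (0 | 0) + (a.0)\{a}) ⊢ ··a··> q3
  q2 = a.(a.0)\{a,c}\{a} | (0\{a,c} | (0 | 0) + (a.0)\{a}) ⊢ ··a··> q3
  q3 = (a.0)\{a,c}\{a} | (0\{a,c} | (0 | 0) + (a.0)\{a}) ⊢ stopped
Run σ = ⟨ac⟩ on P: start {p0}
  step 1 (a): {p1, p2}
  step 2 (c): {p4}
  ✓ P
Run σ = ⟨ac⟩ on Q: start {q0}
  step 1 (a): {q1, q2}
  step 2 (c): ∅ (Q stuck)

ac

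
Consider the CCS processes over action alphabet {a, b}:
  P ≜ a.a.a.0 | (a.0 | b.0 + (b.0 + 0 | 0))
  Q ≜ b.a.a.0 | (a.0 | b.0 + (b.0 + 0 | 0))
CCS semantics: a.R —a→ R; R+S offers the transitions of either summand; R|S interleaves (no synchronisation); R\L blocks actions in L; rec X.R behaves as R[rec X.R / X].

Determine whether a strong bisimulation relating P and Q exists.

P ≁ Q

P's transition system — 20 states:
  s0 = a.a.a.0 | (a.0 | b.0 + (b.0 + 0 | 0)) has moves —a→ s1, —a→ s2, —b→ s3, —b→ s4
  s1 = a.a.0 | (a.0 | b.0 + (b.0 + 0 | 0)) has moves —a→ s5, —a→ s6, —b→ s7, —b→ s8
  s2 = a.a.a.0 | (0 | b.0) has moves —a→ s6, —b→ s9
  s3 = a.a.a.0 | (a.0 | 0) has moves —a→ s7, —a→ s9
  s4 = a.a.a.0 | 0 has moves —a→ s8
  s5 = a.0 | (a.0 | b.0 + (b.0 + 0 | 0)) has moves —a→ s10, —a→ s11, —b→ s12, —b→ s13
  s6 = a.a.0 | (0 | b.0) has moves —a→ s11, —b→ s14
  s7 = a.a.0 | (a.0 | 0) has moves —a→ s12, —a→ s14
  s8 = a.a.0 | 0 has moves —a→ s13
  s9 = a.a.a.0 | (0 | 0) has moves —a→ s14
  s10 = 0 | (a.0 | b.0 + (b.0 + 0 | 0)) has moves —a→ s15, —b→ s16, —b→ s17
  s11 = a.0 | (0 | b.0) has moves —a→ s15, —b→ s18
  s12 = a.0 | (a.0 | 0) has moves —a→ s16, —a→ s18
  s13 = a.0 | 0 has moves —a→ s17
  s14 = a.a.0 | (0 | 0) has moves —a→ s18
  s15 = 0 | (0 | b.0) has moves —b→ s19
  s16 = 0 | (a.0 | 0) has moves —a→ s19
  s17 = 0 | 0 has moves deadlocked
  s18 = a.0 | (0 | 0) has moves —a→ s19
  s19 = 0 | (0 | 0) has moves deadlocked
Q's transition system — 20 states:
  t0 = b.a.a.0 | (a.0 | b.0 + (b.0 + 0 | 0)) has moves —a→ t1, —b→ t2, —b→ t3, —b→ t4
  t1 = b.a.a.0 | (0 | b.0) has moves —b→ t5, —b→ t6
  t2 = a.a.0 | (a.0 | b.0 + (b.0 + 0 | 0)) has moves —a→ t5, —a→ t7, —b→ t8, —b→ t9
  t3 = b.a.a.0 | (a.0 | 0) has moves —a→ t6, —b→ t8
  t4 = b.a.a.0 | 0 has moves —b→ t9
  t5 = a.a.0 | (0 | b.0) has moves —a→ t10, —b→ t11
  t6 = b.a.a.0 | (0 | 0) has moves —b→ t11
  t7 = a.0 | (a.0 | b.0 + (b.0 + 0 | 0)) has moves —a→ t10, —a→ t12, —b→ t13, —b→ t14
  t8 = a.a.0 | (a.0 | 0) has moves —a→ t11, —a→ t13
  t9 = a.a.0 | 0 has moves —a→ t14
  t10 = a.0 | (0 | b.0) has moves —a→ t15, —b→ t16
  t11 = a.a.0 | (0 | 0) has moves —a→ t16
  t12 = 0 | (a.0 | b.0 + (b.0 + 0 | 0)) has moves —a→ t15, —b→ t17, —b→ t18
  t13 = a.0 | (a.0 | 0) has moves —a→ t16, —a→ t17
  t14 = a.0 | 0 has moves —a→ t18
  t15 = 0 | (0 | b.0) has moves —b→ t19
  t16 = a.0 | (0 | 0) has moves —a→ t19
  t17 = 0 | (a.0 | 0) has moves —a→ t19
  t18 = 0 | 0 has moves deadlocked
  t19 = 0 | (0 | 0) has moves deadlocked
Partition-refinement fixed point:
  B0 = {s0}
  B1 = {s1, t2}
  B2 = {s12, s14, s8, t11, t13, t9}
  B3 = {s13, s16, s18, t14, t16, t17}
  B4 = {s17, s19, t18, t19}
  B5 = {s5, t7}
  B6 = {s11, t10}
  B7 = {s15, t15}
  B8 = {s10, t12}
  B9 = {s6, t5}
  B10 = {s4, s7, s9, t8}
  B11 = {s3}
  B12 = {s2}
  B13 = {t0}
  B14 = {t4, t6}
  B15 = {t3}
  B16 = {t1}
s0 ∈ B0, t0 ∈ B13 → different blocks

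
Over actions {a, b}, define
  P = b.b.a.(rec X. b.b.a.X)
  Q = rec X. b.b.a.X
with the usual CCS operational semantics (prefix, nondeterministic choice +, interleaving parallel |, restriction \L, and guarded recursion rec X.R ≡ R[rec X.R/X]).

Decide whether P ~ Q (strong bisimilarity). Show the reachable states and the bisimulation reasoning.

Reachable graph of P (4 states):
  p0 = b.b.a.(rec X. b.b.a.X) ⊢ ··b··> p1
  p1 = b.a.(rec X. b.b.a.X) ⊢ ··b··> p2
  p2 = a.(rec X. b.b.a.X) ⊢ ··a··> p3
  p3 = rec X. b.b.a.X ⊢ ··b··> p1
Reachable graph of Q (3 states):
  q0 = rec X. b.b.a.X ⊢ ··b··> q1
  q1 = b.a.(rec X. b.b.a.X) ⊢ ··b··> q2
  q2 = a.(rec X. b.b.a.X) ⊢ ··a··> q0
Coarsest stable partition (strong bisimilarity classes):
  B0 = {p0, p3, q0}
  B1 = {p1, q1}
  B2 = {p2, q2}
p0 ∈ B0, q0 ∈ B0 → same block

YES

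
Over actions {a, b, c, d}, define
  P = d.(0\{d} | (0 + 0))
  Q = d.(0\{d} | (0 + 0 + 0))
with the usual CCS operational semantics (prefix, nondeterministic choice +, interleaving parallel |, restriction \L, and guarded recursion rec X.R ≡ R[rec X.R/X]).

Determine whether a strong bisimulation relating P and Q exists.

LTS(P): 2 reachable states
  m0 = d.(0\{d} | (0 + 0)) has moves =d=> m1
  m1 = 0\{d} | (0 + 0) has moves deadlocked
LTS(Q): 2 reachable states
  n0 = d.(0\{d} | (0 + 0 + 0)) has moves =d=> n1
  n1 = 0\{d} | (0 + 0 + 0) has moves deadlocked
Partition-refinement fixed point:
  B0 = {m0, n0}
  B1 = {m1, n1}
m0 ∈ B0, n0 ∈ B0 → same block

bisimilar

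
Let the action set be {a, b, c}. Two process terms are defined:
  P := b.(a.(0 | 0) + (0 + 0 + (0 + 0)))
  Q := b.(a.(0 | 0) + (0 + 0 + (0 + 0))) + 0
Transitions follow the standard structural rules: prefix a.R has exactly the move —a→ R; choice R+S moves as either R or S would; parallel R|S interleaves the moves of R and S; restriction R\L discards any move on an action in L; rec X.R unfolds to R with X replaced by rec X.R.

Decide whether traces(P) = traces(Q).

YES

LTS(P): 3 reachable states
  s0 = b.(a.(0 | 0) + (0 + 0 + (0 + 0))) :: ··b··> s1
  s1 = a.(0 | 0) + (0 + 0 + (0 + 0)) :: ··a··> s2
  s2 = 0 | 0 :: (no moves)
LTS(Q): 3 reachable states
  t0 = b.(a.(0 | 0) + (0 + 0 + (0 + 0))) + 0 :: ··b··> t1
  t1 = a.(0 | 0) + (0 + 0 + (0 + 0)) :: ··a··> t2
  t2 = 0 | 0 :: (no moves)
Partition-refinement fixed point:
  B0 = {s0, t0}
  B1 = {s1, t1}
  B2 = {s2, t2}
s0 ∈ B0, t0 ∈ B0 → same block
Bisimilar ⇒ trace-equivalent.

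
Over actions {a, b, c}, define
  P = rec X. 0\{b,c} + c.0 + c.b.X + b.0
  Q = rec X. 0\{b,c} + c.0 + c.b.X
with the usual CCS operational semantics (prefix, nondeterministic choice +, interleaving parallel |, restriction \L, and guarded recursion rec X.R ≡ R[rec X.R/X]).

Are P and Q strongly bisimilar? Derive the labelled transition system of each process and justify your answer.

not bisimilar

LTS(P): 3 reachable states
  p0 = rec X. 0\{b,c} + c.0 + c.b.X + b.0 :: -b-> p1, -c-> p1, -c-> p2
  p1 = 0 :: (no moves)
  p2 = b.(rec X. 0\{b,c} + c.0 + c.b.X + b.0) :: -b-> p0
LTS(Q): 3 reachable states
  q0 = rec X. 0\{b,c} + c.0 + c.b.X :: -c-> q1, -c-> q2
  q1 = 0 :: (no moves)
  q2 = b.(rec X. 0\{b,c} + c.0 + c.b.X) :: -b-> q0
Partition-refinement fixed point:
  B0 = {p0}
  B1 = {p2}
  B2 = {p1, q1}
  B3 = {q0}
  B4 = {q2}
p0 ∈ B0, q0 ∈ B3 → different blocks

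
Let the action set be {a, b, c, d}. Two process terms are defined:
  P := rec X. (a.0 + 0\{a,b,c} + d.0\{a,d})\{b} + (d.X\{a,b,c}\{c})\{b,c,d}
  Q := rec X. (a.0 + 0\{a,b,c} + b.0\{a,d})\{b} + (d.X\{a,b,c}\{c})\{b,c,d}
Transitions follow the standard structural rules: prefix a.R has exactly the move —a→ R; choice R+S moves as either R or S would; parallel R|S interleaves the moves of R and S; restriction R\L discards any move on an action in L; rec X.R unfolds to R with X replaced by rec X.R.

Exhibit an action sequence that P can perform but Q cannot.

d

Reachable graph of P (3 states):
  s0 = rec X. (a.0 + 0\{a,b,c} + d.0\{a,d})\{b} + (d.X\{a,b,c}\{c})\{b,c,d} ⊢ --a--▸ s1, --d--▸ s2
  s1 = 0\{b} ⊢ ·
  s2 = 0\{a,d}\{b} ⊢ ·
Reachable graph of Q (2 states):
  t0 = rec X. (a.0 + 0\{a,b,c} + b.0\{a,d})\{b} + (d.X\{a,b,c}\{c})\{b,c,d} ⊢ --a--▸ t1
  t1 = 0\{b} ⊢ ·
Executing d from P (initial set {s0}):
  step 1 (d): {s2}
  — P admits the full trace.
Executing d from Q (initial set {t0}):
  step 1 (d): no successor for Q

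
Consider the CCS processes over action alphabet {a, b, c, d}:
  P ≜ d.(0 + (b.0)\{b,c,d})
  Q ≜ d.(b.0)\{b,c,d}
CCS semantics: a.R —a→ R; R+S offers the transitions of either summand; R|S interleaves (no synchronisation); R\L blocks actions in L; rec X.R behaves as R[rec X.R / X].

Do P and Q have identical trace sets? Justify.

trace-equivalent

LTS(P): 2 reachable states
  s0 = d.(0 + (b.0)\{b,c,d}) has moves =d=> s1
  s1 = 0 + (b.0)\{b,c,d} has moves ·
LTS(Q): 2 reachable states
  t0 = d.(b.0)\{b,c,d} has moves =d=> t1
  t1 = (b.0)\{b,c,d} has moves ·
Partition-refinement fixed point:
  B0 = {s0, t0}
  B1 = {s1, t1}
s0 ∈ B0, t0 ∈ B0 → same block
Bisimilar ⇒ trace-equivalent.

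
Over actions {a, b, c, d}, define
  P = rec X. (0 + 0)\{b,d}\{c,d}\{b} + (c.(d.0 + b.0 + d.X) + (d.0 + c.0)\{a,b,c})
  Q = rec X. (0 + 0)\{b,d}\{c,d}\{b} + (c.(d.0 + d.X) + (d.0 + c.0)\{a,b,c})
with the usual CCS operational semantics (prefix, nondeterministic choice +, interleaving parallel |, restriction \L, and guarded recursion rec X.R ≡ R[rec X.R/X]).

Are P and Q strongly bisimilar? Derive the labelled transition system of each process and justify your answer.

NO

LTS(P): 4 reachable states
  s0 = rec X. (0 + 0)\{b,d}\{c,d}\{b} + (c.(d.0 + b.0 + d.X) + (d.0 + c.0)\{a,b,c}) → —c→ s1, —d→ s2
  s1 = d.0 + b.0 + d.(rec X. (0 + 0)\{b,d}\{c,d}\{b} + (c.(d.0 + b.0 + d.X) + (d.0 + c.0)\{a,b,c})) → —b→ s3, —d→ s0, —d→ s3
  s2 = 0\{a,b,c} → ∅
  s3 = 0 → ∅
LTS(Q): 4 reachable states
  t0 = rec X. (0 + 0)\{b,d}\{c,d}\{b} + (c.(d.0 + d.X) + (d.0 + c.0)\{a,b,c}) → —c→ t1, —d→ t2
  t1 = d.0 + d.(rec X. (0 + 0)\{b,d}\{c,d}\{b} + (c.(d.0 + d.X) + (d.0 + c.0)\{a,b,c})) → —d→ t0, —d→ t3
  t2 = 0\{a,b,c} → ∅
  t3 = 0 → ∅
Coarsest stable partition (strong bisimilarity classes):
  B0 = {s0}
  B1 = {s1}
  B2 = {s2, s3, t2, t3}
  B3 = {t0}
  B4 = {t1}
s0 ∈ B0, t0 ∈ B3 → different blocks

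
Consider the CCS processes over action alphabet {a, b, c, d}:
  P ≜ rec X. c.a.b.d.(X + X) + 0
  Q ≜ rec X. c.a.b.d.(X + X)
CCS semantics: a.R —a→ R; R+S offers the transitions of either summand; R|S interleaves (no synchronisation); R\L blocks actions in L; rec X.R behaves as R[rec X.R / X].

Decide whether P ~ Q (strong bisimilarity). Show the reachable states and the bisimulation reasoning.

LTS(P): 5 reachable states
  m0 = rec X. c.a.b.d.(X + X) + 0 ⊢ -c-> m1
  m1 = a.b.d.((rec X. c.a.b.d.(X + X) + 0) + (rec X. c.a.b.d.(X + X) + 0)) ⊢ -a-> m2
  m2 = b.d.((rec X. c.a.b.d.(X + X) + 0) + (rec X. c.a.b.d.(X + X) + 0)) ⊢ -b-> m3
  m3 = d.((rec X. c.a.b.d.(X + X) + 0) + (rec X. c.a.b.d.(X + X) + 0)) ⊢ -d-> m4
  m4 = (rec X. c.a.b.d.(X + X) + 0) + (rec X. c.a.b.d.(X + X) + 0) ⊢ -c-> m1
LTS(Q): 5 reachable states
  n0 = rec X. c.a.b.d.(X + X) ⊢ -c-> n1
  n1 = a.b.d.((rec X. c.a.b.d.(X + X)) + (rec X. c.a.b.d.(X + X))) ⊢ -a-> n2
  n2 = b.d.((rec X. c.a.b.d.(X + X)) + (rec X. c.a.b.d.(X + X))) ⊢ -b-> n3
  n3 = d.((rec X. c.a.b.d.(X + X)) + (rec X. c.a.b.d.(X + X))) ⊢ -d-> n4
  n4 = (rec X. c.a.b.d.(X + X)) + (rec X. c.a.b.d.(X + X)) ⊢ -c-> n1
Coarsest stable partition (strong bisimilarity classes):
  B0 = {m0, m4, n0, n4}
  B1 = {m1, n1}
  B2 = {m2, n2}
  B3 = {m3, n3}
m0 ∈ B0, n0 ∈ B0 → same block

bisimilar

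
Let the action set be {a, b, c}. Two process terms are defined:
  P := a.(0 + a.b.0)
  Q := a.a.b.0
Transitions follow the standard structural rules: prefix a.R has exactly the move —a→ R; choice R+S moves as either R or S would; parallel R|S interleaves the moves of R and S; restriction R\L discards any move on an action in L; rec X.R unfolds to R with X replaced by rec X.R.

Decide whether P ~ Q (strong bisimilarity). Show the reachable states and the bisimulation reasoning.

Reachable graph of P (4 states):
  u0 = a.(0 + a.b.0) :: =a=> u1
  u1 = 0 + a.b.0 :: =a=> u2
  u2 = b.0 :: =b=> u3
  u3 = 0 :: (no moves)
Reachable graph of Q (4 states):
  v0 = a.a.b.0 :: =a=> v1
  v1 = a.b.0 :: =a=> v2
  v2 = b.0 :: =b=> v3
  v3 = 0 :: (no moves)
Coarsest stable partition (strong bisimilarity classes):
  B0 = {u0, v0}
  B1 = {u1, v1}
  B2 = {u2, v2}
  B3 = {u3, v3}
u0 ∈ B0, v0 ∈ B0 → same block

bisimilar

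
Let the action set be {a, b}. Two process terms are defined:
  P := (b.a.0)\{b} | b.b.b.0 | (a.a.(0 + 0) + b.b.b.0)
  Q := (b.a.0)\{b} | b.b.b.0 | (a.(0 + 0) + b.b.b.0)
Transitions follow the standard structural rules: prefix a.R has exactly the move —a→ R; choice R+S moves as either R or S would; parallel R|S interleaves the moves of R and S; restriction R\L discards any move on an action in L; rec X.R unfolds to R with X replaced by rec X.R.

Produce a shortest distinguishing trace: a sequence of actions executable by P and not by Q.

LTS(P): 24 reachable states
  m0 = (b.a.0)\{b} | b.b.b.0 | (a.a.(0 + 0) + b.b.b.0) | ··a··> m1, ··b··> m2, ··b··> m3
  m1 = (b.a.0)\{b} | b.b.b.0 | a.(0 + 0) | ··a··> m4, ··b··> m5
  m2 = (b.a.0)\{b} | b.b.0 | (a.a.(0 + 0) + b.b.b.0) | ··a··> m5, ··b··> m6, ··b··> m7
  m3 = (b.a.0)\{b} | b.b.b.0 | b.b.0 | ··b··> m7, ··b··> m8
  m4 = (b.a.0)\{b} | b.b.b.0 | (0 + 0) | ··b··> m9
  m5 = (b.a.0)\{b} | b.b.0 | a.(0 + 0) | ··a··> m9, ··b··> m10
  m6 = (b.a.0)\{b} | b.0 | (a.a.(0 + 0) + b.b.b.0) | ··a··> m10, ··b··> m11, ··b··> m12
  m7 = (b.a.0)\{b} | b.b.0 | b.b.0 | ··b··> m12, ··b··> m13
  m8 = (b.a.0)\{b} | b.b.b.0 | b.0 | ··b··> m13, ··b··> m14
  m9 = (b.a.0)\{b} | b.b.0 | (0 + 0) | ··b··> m15
  m10 = (b.a.0)\{b} | b.0 | a.(0 + 0) | ··a··> m15, ··b··> m16
  m11 = (b.a.0)\{b} | 0 | (a.a.(0 + 0) + b.b.b.0) | ··a··> m16, ··b··> m17
  m12 = (b.a.0)\{b} | b.0 | b.b.0 | ··b··> m17, ··b··> m18
  m13 = (b.a.0)\{b} | b.b.0 | b.0 | ··b··> m18, ··b··> m19
  m14 = (b.a.0)\{b} | b.b.b.0 | 0 | ··b··> m19
  m15 = (b.a.0)\{b} | b.0 | (0 + 0) | ··b··> m20
  m16 = (b.a.0)\{b} | 0 | a.(0 + 0) | ··a··> m20
  m17 = (b.a.0)\{b} | 0 | b.b.0 | ··b··> m21
  m18 = (b.a.0)\{b} | b.0 | b.0 | ··b··> m21, ··b··> m22
  m19 = (b.a.0)\{b} | b.b.0 | 0 | ··b··> m22
  m20 = (b.a.0)\{b} | 0 | (0 + 0) | deadlocked
  m21 = (b.a.0)\{b} | 0 | b.0 | ··b··> m23
  m22 = (b.a.0)\{b} | b.0 | 0 | ··b··> m23
  m23 = (b.a.0)\{b} | 0 | 0 | deadlocked
LTS(Q): 20 reachable states
  n0 = (b.a.0)\{b} | b.b.b.0 | (a.(0 + 0) + b.b.b.0) | ··a··> n1, ··b··> n2, ··b··> n3
  n1 = (b.a.0)\{b} | b.b.b.0 | (0 + 0) | ··b··> n4
  n2 = (b.a.0)\{b} | b.b.0 | (a.(0 + 0) + b.b.b.0) | ··a··> n4, ··b··> n5, ··b··> n6
  n3 = (b.a.0)\{b} | b.b.b.0 | b.b.0 | ··b··> n6, ··b··> n7
  n4 = (b.a.0)\{b} | b.b.0 | (0 + 0) | ··b··> n8
  n5 = (b.a.0)\{b} | b.0 | (a.(0 + 0) + b.b.b.0) | ··a··> n8, ··b··> n10, ··b··> n9
  n6 = (b.a.0)\{b} | b.b.0 | b.b.0 | ··b··> n10, ··b··> n11
  n7 = (b.a.0)\{b} | b.b.b.0 | b.0 | ··b··> n11, ··b··> n12
  n8 = (b.a.0)\{b} | b.0 | (0 + 0) | ··b··> n13
  n9 = (b.a.0)\{b} | 0 | (a.(0 + 0) + b.b.b.0) | ··a··> n13, ··b··> n14
  n10 = (b.a.0)\{b} | b.0 | b.b.0 | ··b··> n14, ··b··> n15
  n11 = (b.a.0)\{b} | b.b.0 | b.0 | ··b··> n15, ··b··> n16
  n12 = (b.a.0)\{b} | b.b.b.0 | 0 | ··b··> n16
  n13 = (b.a.0)\{b} | 0 | (0 + 0) | deadlocked
  n14 = (b.a.0)\{b} | 0 | b.b.0 | ··b··> n17
  n15 = (b.a.0)\{b} | b.0 | b.0 | ··b··> n17, ··b··> n18
  n16 = (b.a.0)\{b} | b.b.0 | 0 | ··b··> n18
  n17 = (b.a.0)\{b} | 0 | b.0 | ··b··> n19
  n18 = (b.a.0)\{b} | b.0 | 0 | ··b··> n19
  n19 = (b.a.0)\{b} | 0 | 0 | deadlocked
Executing aa from P (initial set {m0}):
  step 1 (a): {m1}
  step 2 (a): {m4}
  P completes σ.
Executing aa from Q (initial set {n0}):
  step 1 (a): {n1}
  step 2 (a): ∅ (Q stuck)

aa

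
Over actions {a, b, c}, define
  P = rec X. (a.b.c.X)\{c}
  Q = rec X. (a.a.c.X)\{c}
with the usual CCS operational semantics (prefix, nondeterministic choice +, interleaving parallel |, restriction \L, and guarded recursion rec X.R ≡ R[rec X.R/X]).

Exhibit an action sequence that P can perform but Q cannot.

LTS(P): 3 reachable states
  s0 = rec X. (a.b.c.X)\{c} has moves =a=> s1
  s1 = (b.c.(rec X. (a.b.c.X)\{c}))\{c} has moves =b=> s2
  s2 = (c.(rec X. (a.b.c.X)\{c}))\{c} has moves ·
LTS(Q): 3 reachable states
  t0 = rec X. (a.a.c.X)\{c} has moves =a=> t1
  t1 = (a.c.(rec X. (a.a.c.X)\{c}))\{c} has moves =a=> t2
  t2 = (c.(rec X. (a.a.c.X)\{c}))\{c} has moves ·
Trace ⟨ab⟩ through P, begin at {s0}:
  [1] a ⇒ {s1}
  [2] b ⇒ {s2}
  ✓ P
Trace ⟨ab⟩ through Q, begin at {t0}:
  [1] a ⇒ {t1}
  [2] b ⇒ ∅  — Q cannot continue

ab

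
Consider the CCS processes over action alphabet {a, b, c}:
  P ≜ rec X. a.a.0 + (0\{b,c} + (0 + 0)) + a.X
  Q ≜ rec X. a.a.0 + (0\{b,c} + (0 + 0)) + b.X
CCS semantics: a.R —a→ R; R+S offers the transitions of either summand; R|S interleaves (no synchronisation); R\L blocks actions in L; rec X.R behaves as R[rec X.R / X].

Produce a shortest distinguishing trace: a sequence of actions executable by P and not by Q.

aaa

P's transition system — 3 states:
  s0 = rec X. a.a.0 + (0\{b,c} + (0 + 0)) + a.X has moves ··a··> s0, ··a··> s1
  s1 = a.0 has moves ··a··> s2
  s2 = 0 has moves (no moves)
Q's transition system — 3 states:
  t0 = rec X. a.a.0 + (0\{b,c} + (0 + 0)) + b.X has moves ··a··> t1, ··b··> t0
  t1 = a.0 has moves ··a··> t2
  t2 = 0 has moves (no moves)
Run σ = ⟨aaa⟩ on P: start {s0}
  [1] a ⇒ {s0, s1}
  [2] a ⇒ {s0, s1, s2}
  [3] a ⇒ {s0, s1, s2}
  P completes σ.
Run σ = ⟨aaa⟩ on Q: start {t0}
  [1] a ⇒ {t1}
  [2] a ⇒ {t2}
  [3] a ⇒ ∅ (Q stuck)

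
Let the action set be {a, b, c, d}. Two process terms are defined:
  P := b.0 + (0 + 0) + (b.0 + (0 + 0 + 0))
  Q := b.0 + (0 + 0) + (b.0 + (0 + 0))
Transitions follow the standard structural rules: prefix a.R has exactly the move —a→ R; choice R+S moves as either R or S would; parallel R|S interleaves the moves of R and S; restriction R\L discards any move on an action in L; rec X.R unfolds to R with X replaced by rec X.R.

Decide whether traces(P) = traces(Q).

trace-equivalent

P's transition system — 2 states:
  p0 = b.0 + (0 + 0) + (b.0 + (0 + 0 + 0)) has moves =b=> p1
  p1 = 0 has moves ∅
Q's transition system — 2 states:
  q0 = b.0 + (0 + 0) + (b.0 + (0 + 0)) has moves =b=> q1
  q1 = 0 has moves ∅
Bisimilarity quotient blocks:
  B0 = {p0, q0}
  B1 = {p1, q1}
p0 ∈ B0, q0 ∈ B0 → same block
Bisimilar ⇒ trace-equivalent.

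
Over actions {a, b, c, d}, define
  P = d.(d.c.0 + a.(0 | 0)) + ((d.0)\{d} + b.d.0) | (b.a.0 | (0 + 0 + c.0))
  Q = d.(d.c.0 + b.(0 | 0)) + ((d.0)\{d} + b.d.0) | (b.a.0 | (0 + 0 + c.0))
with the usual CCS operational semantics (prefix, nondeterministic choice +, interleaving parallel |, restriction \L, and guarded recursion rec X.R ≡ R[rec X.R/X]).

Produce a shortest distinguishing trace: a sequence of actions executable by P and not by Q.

da

LTS(P): 22 reachable states
  s0 = d.(d.c.0 + a.(0 | 0)) + ((d.0)\{d} + b.d.0) | (b.a.0 | (0 + 0 + c.0)) | --b--▸ s1, --b--▸ s2, --c--▸ s3, --d--▸ s4
  s1 = ((d.0)\{d} + b.d.0) | (a.0 | (0 + 0 + c.0)) | --a--▸ s5, --b--▸ s6, --c--▸ s7
  s2 = d.0 | (b.a.0 | (0 + 0 + c.0)) | --b--▸ s6, --c--▸ s8, --d--▸ s9
  s3 = ((d.0)\{d} + b.d.0) | (b.a.0 | 0) | --b--▸ s7, --b--▸ s8
  s4 = d.c.0 + a.(0 | 0) | --a--▸ s10, --d--▸ s11
  s5 = ((d.0)\{d} + b.d.0) | (0 | (0 + 0 + c.0)) | --b--▸ s12, --c--▸ s13
  s6 = d.0 | (a.0 | (0 + 0 + c.0)) | --a--▸ s12, --c--▸ s14, --d--▸ s15
  s7 = ((d.0)\{d} + b.d.0) | (a.0 | 0) | --a--▸ s13, --b--▸ s14
  s8 = d.0 | (b.a.0 | 0) | --b--▸ s14, --d--▸ s16
  s9 = 0 | (b.a.0 | (0 + 0 + c.0)) | --b--▸ s15, --c--▸ s16
  s10 = 0 | 0 | stopped
  s11 = c.0 | --c--▸ s17
  s12 = d.0 | (0 | (0 + 0 + c.0)) | --c--▸ s18, --d--▸ s19
  s13 = ((d.0)\{d} + b.d.0) | (0 | 0) | --b--▸ s18
  s14 = d.0 | (a.0 | 0) | --a--▸ s18, --d--▸ s20
  s15 = 0 | (a.0 | (0 + 0 + c.0)) | --a--▸ s19, --c--▸ s20
  s16 = 0 | (b.a.0 | 0) | --b--▸ s20
  s17 = 0 | stopped
  s18 = d.0 | (0 | 0) | --d--▸ s21
  s19 = 0 | (0 | (0 + 0 + c.0)) | --c--▸ s21
  s20 = 0 | (a.0 | 0) | --a--▸ s21
  s21 = 0 | (0 | 0) | stopped
LTS(Q): 22 reachable states
  t0 = d.(d.c.0 + b.(0 | 0)) + ((d.0)\{d} + b.d.0) | (b.a.0 | (0 + 0 + c.0)) | --b--▸ t1, --b--▸ t2, --c--▸ t3, --d--▸ t4
  t1 = ((d.0)\{d} + b.d.0) | (a.0 | (0 + 0 + c.0)) | --a--▸ t5, --b--▸ t6, --c--▸ t7
  t2 = d.0 | (b.a.0 | (0 + 0 + c.0)) | --b--▸ t6, --c--▸ t8, --d--▸ t9
  t3 = ((d.0)\{d} + b.d.0) | (b.a.0 | 0) | --b--▸ t7, --b--▸ t8
  t4 = d.c.0 + b.(0 | 0) | --b--▸ t10, --d--▸ t11
  t5 = ((d.0)\{d} + b.d.0) | (0 | (0 + 0 + c.0)) | --b--▸ t12, --c--▸ t13
  t6 = d.0 | (a.0 | (0 + 0 + c.0)) | --a--▸ t12, --c--▸ t14, --d--▸ t15
  t7 = ((d.0)\{d} + b.d.0) | (a.0 | 0) | --a--▸ t13, --b--▸ t14
  t8 = d.0 | (b.a.0 | 0) | --b--▸ t14, --d--▸ t16
  t9 = 0 | (b.a.0 | (0 + 0 + c.0)) | --b--▸ t15, --c--▸ t16
  t10 = 0 | 0 | stopped
  t11 = c.0 | --c--▸ t17
  t12 = d.0 | (0 | (0 + 0 + c.0)) | --c--▸ t18, --d--▸ t19
  t13 = ((d.0)\{d} + b.d.0) | (0 | 0) | --b--▸ t18
  t14 = d.0 | (a.0 | 0) | --a--▸ t18, --d--▸ t20
  t15 = 0 | (a.0 | (0 + 0 + c.0)) | --a--▸ t19, --c--▸ t20
  t16 = 0 | (b.a.0 | 0) | --b--▸ t20
  t17 = 0 | stopped
  t18 = d.0 | (0 | 0) | --d--▸ t21
  t19 = 0 | (0 | (0 + 0 + c.0)) | --c--▸ t21
  t20 = 0 | (a.0 | 0) | --a--▸ t21
  t21 = 0 | (0 | 0) | stopped
Run σ = ⟨da⟩ on P: start {s0}
  after d @ step 1: {s4}
  after a @ step 2: {s10}
  ✓ P
Run σ = ⟨da⟩ on Q: start {t0}
  after d @ step 1: {t4}
  after a @ step 2: ∅ (Q stuck)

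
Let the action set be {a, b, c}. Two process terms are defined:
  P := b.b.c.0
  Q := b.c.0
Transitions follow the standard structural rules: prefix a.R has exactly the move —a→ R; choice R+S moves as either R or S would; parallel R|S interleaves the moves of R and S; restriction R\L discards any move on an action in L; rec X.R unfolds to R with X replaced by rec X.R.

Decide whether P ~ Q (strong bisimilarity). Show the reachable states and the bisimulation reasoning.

not bisimilar

P's transition system — 4 states:
  u0 = b.b.c.0 :: -b-> u1
  u1 = b.c.0 :: -b-> u2
  u2 = c.0 :: -c-> u3
  u3 = 0 :: ∅
Q's transition system — 3 states:
  v0 = b.c.0 :: -b-> v1
  v1 = c.0 :: -c-> v2
  v2 = 0 :: ∅
Bisimilarity quotient blocks:
  B0 = {u0}
  B1 = {u1, v0}
  B2 = {u2, v1}
  B3 = {u3, v2}
u0 ∈ B0, v0 ∈ B1 → different blocks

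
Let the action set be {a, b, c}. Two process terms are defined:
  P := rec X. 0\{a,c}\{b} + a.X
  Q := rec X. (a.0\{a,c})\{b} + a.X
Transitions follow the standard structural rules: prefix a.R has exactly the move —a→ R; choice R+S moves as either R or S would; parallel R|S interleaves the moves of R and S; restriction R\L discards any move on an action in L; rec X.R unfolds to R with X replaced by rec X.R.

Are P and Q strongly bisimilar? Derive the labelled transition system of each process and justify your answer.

NO

LTS(P): 1 reachable states
  p0 = rec X. 0\{a,c}\{b} + a.X :: —a→ p0
LTS(Q): 2 reachable states
  q0 = rec X. (a.0\{a,c})\{b} + a.X :: —a→ q0, —a→ q1
  q1 = 0\{a,c}\{b} :: stopped
Partition-refinement fixed point:
  B0 = {p0}
  B1 = {q0}
  B2 = {q1}
p0 ∈ B0, q0 ∈ B1 → different blocks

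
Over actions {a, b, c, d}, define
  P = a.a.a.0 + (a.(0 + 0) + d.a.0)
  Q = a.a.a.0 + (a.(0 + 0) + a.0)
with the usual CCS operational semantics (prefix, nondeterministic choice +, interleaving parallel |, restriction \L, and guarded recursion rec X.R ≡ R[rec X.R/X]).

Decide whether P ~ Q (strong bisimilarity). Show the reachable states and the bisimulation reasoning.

not bisimilar

P's transition system — 5 states:
  s0 = a.a.a.0 + (a.(0 + 0) + d.a.0) has moves =a=> s1, =a=> s2, =d=> s3
  s1 = 0 + 0 has moves stopped
  s2 = a.a.0 has moves =a=> s3
  s3 = a.0 has moves =a=> s4
  s4 = 0 has moves stopped
Q's transition system — 5 states:
  t0 = a.a.a.0 + (a.(0 + 0) + a.0) has moves =a=> t1, =a=> t2, =a=> t3
  t1 = 0 has moves stopped
  t2 = 0 + 0 has moves stopped
  t3 = a.a.0 has moves =a=> t4
  t4 = a.0 has moves =a=> t1
Coarsest stable partition (strong bisimilarity classes):
  B0 = {s0}
  B1 = {s3, t4}
  B2 = {s1, s4, t1, t2}
  B3 = {s2, t3}
  B4 = {t0}
s0 ∈ B0, t0 ∈ B4 → different blocks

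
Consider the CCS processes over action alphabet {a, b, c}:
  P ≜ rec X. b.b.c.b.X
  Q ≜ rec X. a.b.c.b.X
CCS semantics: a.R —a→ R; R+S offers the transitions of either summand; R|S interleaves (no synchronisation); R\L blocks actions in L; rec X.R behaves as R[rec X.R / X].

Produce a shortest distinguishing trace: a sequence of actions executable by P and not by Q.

b

P's transition system — 4 states:
  m0 = rec X. b.b.c.b.X ⊢ ··b··> m1
  m1 = b.c.b.(rec X. b.b.c.b.X) ⊢ ··b··> m2
  m2 = c.b.(rec X. b.b.c.b.X) ⊢ ··c··> m3
  m3 = b.(rec X. b.b.c.b.X) ⊢ ··b··> m0
Q's transition system — 4 states:
  n0 = rec X. a.b.c.b.X ⊢ ··a··> n1
  n1 = b.c.b.(rec X. a.b.c.b.X) ⊢ ··b··> n2
  n2 = c.b.(rec X. a.b.c.b.X) ⊢ ··c··> n3
  n3 = b.(rec X. a.b.c.b.X) ⊢ ··b··> n0
Trace ⟨b⟩ through P, begin at {m0}:
  step 1 (b): {m1}
  P completes σ.
Trace ⟨b⟩ through Q, begin at {n0}:
  step 1 (b): ∅ (Q stuck)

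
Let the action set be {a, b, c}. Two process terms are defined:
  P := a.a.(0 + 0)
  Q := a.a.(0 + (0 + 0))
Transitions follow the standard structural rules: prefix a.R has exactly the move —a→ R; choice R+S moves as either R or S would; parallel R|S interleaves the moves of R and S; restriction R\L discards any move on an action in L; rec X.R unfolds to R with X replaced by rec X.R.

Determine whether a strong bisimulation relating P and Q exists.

Reachable graph of P (3 states):
  u0 = a.a.(0 + 0) → —a→ u1
  u1 = a.(0 + 0) → —a→ u2
  u2 = 0 + 0 → (no moves)
Reachable graph of Q (3 states):
  v0 = a.a.(0 + (0 + 0)) → —a→ v1
  v1 = a.(0 + (0 + 0)) → —a→ v2
  v2 = 0 + (0 + 0) → (no moves)
Coarsest stable partition (strong bisimilarity classes):
  B0 = {u0, v0}
  B1 = {u1, v1}
  B2 = {u2, v2}
u0 ∈ B0, v0 ∈ B0 → same block

bisimilar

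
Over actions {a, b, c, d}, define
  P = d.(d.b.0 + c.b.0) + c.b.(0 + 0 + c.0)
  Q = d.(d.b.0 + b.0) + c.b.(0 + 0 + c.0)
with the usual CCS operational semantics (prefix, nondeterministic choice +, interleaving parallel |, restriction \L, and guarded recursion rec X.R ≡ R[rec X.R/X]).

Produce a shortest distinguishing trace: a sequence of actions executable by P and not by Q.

P's transition system — 6 states:
  m0 = d.(d.b.0 + c.b.0) + c.b.(0 + 0 + c.0) ⊢ —c→ m1, —d→ m2
  m1 = b.(0 + 0 + c.0) ⊢ —b→ m3
  m2 = d.b.0 + c.b.0 ⊢ —c→ m4, —d→ m4
  m3 = 0 + 0 + c.0 ⊢ —c→ m5
  m4 = b.0 ⊢ —b→ m5
  m5 = 0 ⊢ ∅
Q's transition system — 6 states:
  n0 = d.(d.b.0 + b.0) + c.b.(0 + 0 + c.0) ⊢ —c→ n1, —d→ n2
  n1 = b.(0 + 0 + c.0) ⊢ —b→ n3
  n2 = d.b.0 + b.0 ⊢ —b→ n4, —d→ n5
  n3 = 0 + 0 + c.0 ⊢ —c→ n4
  n4 = 0 ⊢ ∅
  n5 = b.0 ⊢ —b→ n4
Trace ⟨dc⟩ through P, begin at {m0}:
  after d @ step 1: {m2}
  after c @ step 2: {m4}
  ✓ P
Trace ⟨dc⟩ through Q, begin at {n0}:
  after d @ step 1: {n2}
  after c @ step 2: ∅ (Q stuck)

dc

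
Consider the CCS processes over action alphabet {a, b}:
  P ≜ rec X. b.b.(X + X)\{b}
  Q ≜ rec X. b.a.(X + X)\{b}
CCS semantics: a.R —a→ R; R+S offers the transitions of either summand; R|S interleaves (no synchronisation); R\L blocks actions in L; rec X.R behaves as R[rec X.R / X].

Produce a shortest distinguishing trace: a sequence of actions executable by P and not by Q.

Reachable graph of P (3 states):
  s0 = rec X. b.b.(X + X)\{b} :: —b→ s1
  s1 = b.((rec X. b.b.(X + X)\{b}) + (rec X. b.b.(X + X)\{b}))\{b} :: —b→ s2
  s2 = ((rec X. b.b.(X + X)\{b}) + (rec X. b.b.(X + X)\{b}))\{b} :: (no moves)
Reachable graph of Q (3 states):
  t0 = rec X. b.a.(X + X)\{b} :: —b→ t1
  t1 = a.((rec X. b.a.(X + X)\{b}) + (rec X. b.a.(X + X)\{b}))\{b} :: —a→ t2
  t2 = ((rec X. b.a.(X + X)\{b}) + (rec X. b.a.(X + X)\{b}))\{b} :: (no moves)
Run σ = ⟨bb⟩ on P: start {s0}
  step 1 (b): {s1}
  step 2 (b): {s2}
  ✓ P
Run σ = ⟨bb⟩ on Q: start {t0}
  step 1 (b): {t1}
  step 2 (b): ∅  — Q cannot continue

bb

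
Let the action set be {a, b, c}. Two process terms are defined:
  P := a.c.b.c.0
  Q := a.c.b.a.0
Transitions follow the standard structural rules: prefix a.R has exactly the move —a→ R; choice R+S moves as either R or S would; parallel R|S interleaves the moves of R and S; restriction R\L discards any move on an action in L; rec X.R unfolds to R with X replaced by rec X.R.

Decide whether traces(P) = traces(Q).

P's transition system — 5 states:
  p0 = a.c.b.c.0 → ··a··> p1
  p1 = c.b.c.0 → ··c··> p2
  p2 = b.c.0 → ··b··> p3
  p3 = c.0 → ··c··> p4
  p4 = 0 → ·
Q's transition system — 5 states:
  q0 = a.c.b.a.0 → ··a··> q1
  q1 = c.b.a.0 → ··c··> q2
  q2 = b.a.0 → ··b··> q3
  q3 = a.0 → ··a··> q4
  q4 = 0 → ·
Executing acbc from P (initial set {p0}):
  after a @ step 1: {p1}
  after c @ step 2: {p2}
  after b @ step 3: {p3}
  after c @ step 4: {p4}
  — P admits the full trace.
Executing acbc from Q (initial set {q0}):
  after a @ step 1: {q1}
  after c @ step 2: {q2}
  after b @ step 3: {q3}
  after c @ step 4: no successor for Q

traces(P) ≠ traces(Q) — witness ⟨acbc⟩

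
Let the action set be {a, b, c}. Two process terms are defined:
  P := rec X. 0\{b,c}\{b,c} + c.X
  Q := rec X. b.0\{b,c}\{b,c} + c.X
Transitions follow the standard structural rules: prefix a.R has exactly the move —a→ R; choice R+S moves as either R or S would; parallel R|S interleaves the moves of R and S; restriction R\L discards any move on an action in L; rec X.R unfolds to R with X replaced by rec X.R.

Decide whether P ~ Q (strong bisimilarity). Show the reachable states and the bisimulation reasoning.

Reachable graph of P (1 states):
  u0 = rec X. 0\{b,c}\{b,c} + c.X :: =c=> u0
Reachable graph of Q (2 states):
  v0 = rec X. b.0\{b,c}\{b,c} + c.X :: =b=> v1, =c=> v0
  v1 = 0\{b,c}\{b,c} :: stopped
Bisimilarity quotient blocks:
  B0 = {u0}
  B1 = {v0}
  B2 = {v1}
u0 ∈ B0, v0 ∈ B1 → different blocks

P ≁ Q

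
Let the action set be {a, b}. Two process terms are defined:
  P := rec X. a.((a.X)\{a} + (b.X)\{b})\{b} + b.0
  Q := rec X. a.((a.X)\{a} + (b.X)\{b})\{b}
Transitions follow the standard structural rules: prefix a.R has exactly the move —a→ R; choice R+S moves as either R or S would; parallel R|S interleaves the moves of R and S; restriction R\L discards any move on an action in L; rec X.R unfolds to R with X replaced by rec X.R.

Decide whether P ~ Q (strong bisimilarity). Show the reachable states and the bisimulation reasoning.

NO

LTS(P): 3 reachable states
  s0 = rec X. a.((a.X)\{a} + (b.X)\{b})\{b} + b.0 :: -a-> s1, -b-> s2
  s1 = ((a.(rec X. a.((a.X)\{a} + (b.X)\{b})\{b} + b.0))\{a} + (b.(rec X. a.((a.X)\{a} + (b.X)\{b})\{b} + b.0))\{b})\{b} :: (no moves)
  s2 = 0 :: (no moves)
LTS(Q): 2 reachable states
  t0 = rec X. a.((a.X)\{a} + (b.X)\{b})\{b} :: -a-> t1
  t1 = ((a.(rec X. a.((a.X)\{a} + (b.X)\{b})\{b}))\{a} + (b.(rec X. a.((a.X)\{a} + (b.X)\{b})\{b}))\{b})\{b} :: (no moves)
Bisimilarity quotient blocks:
  B0 = {s0}
  B1 = {s1, s2, t1}
  B2 = {t0}
s0 ∈ B0, t0 ∈ B2 → different blocks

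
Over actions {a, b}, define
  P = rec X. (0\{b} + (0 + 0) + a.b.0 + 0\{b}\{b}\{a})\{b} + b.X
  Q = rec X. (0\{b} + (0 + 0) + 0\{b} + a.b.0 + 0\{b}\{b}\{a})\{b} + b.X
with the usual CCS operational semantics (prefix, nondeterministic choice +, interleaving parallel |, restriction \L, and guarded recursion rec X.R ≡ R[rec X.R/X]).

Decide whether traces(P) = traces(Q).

traces(P) = traces(Q)

LTS(P): 2 reachable states
  m0 = rec X. (0\{b} + (0 + 0) + a.b.0 + 0\{b}\{b}\{a})\{b} + b.X has moves —a→ m1, —b→ m0
  m1 = (b.0)\{b} has moves stopped
LTS(Q): 2 reachable states
  n0 = rec X. (0\{b} + (0 + 0) + 0\{b} + a.b.0 + 0\{b}\{b}\{a})\{b} + b.X has moves —a→ n1, —b→ n0
  n1 = (b.0)\{b} has moves stopped
Partition-refinement fixed point:
  B0 = {m0, n0}
  B1 = {m1, n1}
m0 ∈ B0, n0 ∈ B0 → same block
Bisimilar ⇒ trace-equivalent.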